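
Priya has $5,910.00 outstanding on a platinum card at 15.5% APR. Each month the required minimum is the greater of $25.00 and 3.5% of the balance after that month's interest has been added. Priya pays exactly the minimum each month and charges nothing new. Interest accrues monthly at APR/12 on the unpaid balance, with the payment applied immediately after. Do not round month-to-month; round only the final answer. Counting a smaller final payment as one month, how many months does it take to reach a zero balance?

129 months

Monthly rate r = 15.5%/12 = 1.29167% = 0.0129167.
While 3.5% of the post-interest balance exceeds $25.00, each month B ← (B·(1+r))·(1 − 0.035), i.e. B shrinks by the factor (1+r)·0.965 = 0.97746.
This holds for months 1–94. Entering month 95 the balance is $693.56; 3.5% of the post-interest balance is now below $25.00, so the flat $25.00 minimum applies from here.
From month 95 a fixed $25.00 at rate r clears $693.56 in 35 more payments. Total: 94 + 35 = 129 months.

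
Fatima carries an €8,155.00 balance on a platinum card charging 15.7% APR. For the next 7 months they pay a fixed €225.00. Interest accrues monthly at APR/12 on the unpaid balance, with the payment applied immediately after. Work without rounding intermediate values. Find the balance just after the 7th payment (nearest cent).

€7,293.64

Monthly rate r = 15.7%/12 = 1.30833% = 0.0130833.
Each month: B ← B·(1+r) − €225.00.
Month 1: interest €106.69; balance after payment €8,036.69.
Month 2: interest €105.15; balance after payment €7,916.84.
Month 3: interest €103.58; balance after payment €7,795.42.
Month 4: interest €101.99; balance after payment €7,672.41.
Month 5: interest €100.38; balance after payment €7,547.79.
Month 6: interest €98.75; balance after payment €7,421.54.
Month 7: interest €97.10; balance after payment €7,293.64.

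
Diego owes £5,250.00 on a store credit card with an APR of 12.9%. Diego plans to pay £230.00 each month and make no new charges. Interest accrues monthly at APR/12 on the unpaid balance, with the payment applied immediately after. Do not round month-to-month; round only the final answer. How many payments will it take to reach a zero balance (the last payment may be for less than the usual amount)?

27 months

Monthly rate r = 12.9%/12 = 1.075% = 0.01075.
Recurrence: B ← B·(1+r) − £230.00.
Month 1: interest £56.44; balance after payment £5,076.44.
Month 2: interest £54.57; balance after payment £4,901.01.
Closed form: n = −ln(1 − rB₀/P)/ln(1+r) = −ln(0.75462)/ln(1.01075) ≈ 26.330, so the balance reaches zero during payment 27.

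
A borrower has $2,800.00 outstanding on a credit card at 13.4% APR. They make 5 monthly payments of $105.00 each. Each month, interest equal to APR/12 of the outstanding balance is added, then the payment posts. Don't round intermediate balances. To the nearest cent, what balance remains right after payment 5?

Monthly rate r = 13.4%/12 = 1.11667% = 0.0111667.
Each month: B ← B·(1+r) − $105.00.
Month 1: interest $31.27; balance after payment $2,726.27.
Month 2: interest $30.44; balance after payment $2,651.71.
Month 3: interest $29.61; balance after payment $2,576.32.
Month 4: interest $28.77; balance after payment $2,500.09.
Month 5: interest $27.92; balance after payment $2,423.01.

$2,423.01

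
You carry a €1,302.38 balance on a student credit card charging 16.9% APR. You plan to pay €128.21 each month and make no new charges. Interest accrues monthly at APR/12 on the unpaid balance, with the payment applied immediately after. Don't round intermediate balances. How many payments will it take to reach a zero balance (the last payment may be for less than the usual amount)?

Monthly rate r = 16.9%/12 = 1.40833% = 0.0140833.
Recurrence: B ← B·(1+r) − €128.21.
Month 1: interest €18.34; balance after payment €1,192.51.
Month 2: interest €16.79; balance after payment €1,081.10.
Closed form: n = −ln(1 − rB₀/P)/ln(1+r) = −ln(0.85694)/ln(1.01408) ≈ 11.040, so the balance reaches zero during payment 12.

12 payments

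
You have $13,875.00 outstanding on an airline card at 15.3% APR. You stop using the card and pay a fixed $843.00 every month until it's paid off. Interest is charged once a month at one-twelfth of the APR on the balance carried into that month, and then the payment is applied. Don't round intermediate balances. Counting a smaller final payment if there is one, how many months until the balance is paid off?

Monthly rate r = 15.3%/12 = 1.275% = 0.01275.
Recurrence: B ← B·(1+r) − $843.00.
Month 1: interest $176.91; balance after payment $13,208.91.
Month 2: interest $168.41; balance after payment $12,534.32.
Closed form: n = −ln(1 − rB₀/P)/ln(1+r) = −ln(0.79015)/ln(1.01275) ≈ 18.591, so the balance reaches zero during payment 19.

19 payments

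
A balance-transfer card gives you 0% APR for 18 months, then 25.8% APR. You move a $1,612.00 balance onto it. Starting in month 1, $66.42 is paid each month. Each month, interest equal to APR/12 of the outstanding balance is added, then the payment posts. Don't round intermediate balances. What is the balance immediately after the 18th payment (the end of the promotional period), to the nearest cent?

Promo months 1–18 at r₀ = 0%/12 = 0; months 19+ at r₁ = 25.8%/12 = 0.0215.
After month 18 (no interest yet): B = $1,612.00 − 18·$66.42 = $416.44.

$416.44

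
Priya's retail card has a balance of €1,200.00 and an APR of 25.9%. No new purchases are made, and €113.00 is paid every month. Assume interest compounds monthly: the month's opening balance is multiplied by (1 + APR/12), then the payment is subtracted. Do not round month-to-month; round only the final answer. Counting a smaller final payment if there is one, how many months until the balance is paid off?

13 months

Monthly rate r = 25.9%/12 = 2.15833% = 0.0215833.
Recurrence: B ← B·(1+r) − €113.00.
Month 1: interest €25.90; balance after payment €1,112.90.
Month 2: interest €24.02; balance after payment €1,023.92.
Closed form: n = −ln(1 − rB₀/P)/ln(1+r) = −ln(0.7708)/ln(1.02158) ≈ 12.191, so the balance reaches zero during payment 13.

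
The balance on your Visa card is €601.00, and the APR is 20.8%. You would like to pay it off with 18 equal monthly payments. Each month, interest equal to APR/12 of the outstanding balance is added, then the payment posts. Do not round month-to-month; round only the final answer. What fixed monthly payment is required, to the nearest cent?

€39.15

Monthly rate r = 20.8%/12 = 1.73333% = 0.0173333.
Level-payment amortization: P = B₀·r / (1 − (1+r)^(−n)) = 601.00·0.0173333 / (1 − 1.01733^(−18)).
Denominator 1 − (1+r)^(−18) = 0.266059154.
P = 10.4173 / 0.266059154 ≈ 39.15.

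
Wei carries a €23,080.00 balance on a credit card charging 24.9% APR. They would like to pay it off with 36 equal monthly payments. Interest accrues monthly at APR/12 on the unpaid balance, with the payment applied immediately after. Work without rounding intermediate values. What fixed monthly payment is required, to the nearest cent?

Monthly rate r = 24.9%/12 = 2.075% = 0.02075.
Level-payment amortization: P = B₀·r / (1 − (1+r)^(−n)) = 23080.00·0.02075 / (1 − 1.02075^(−36)).
Denominator 1 − (1+r)^(−36) = 0.522578459.
P = 478.91 / 0.522578459 ≈ 916.44.

€916.44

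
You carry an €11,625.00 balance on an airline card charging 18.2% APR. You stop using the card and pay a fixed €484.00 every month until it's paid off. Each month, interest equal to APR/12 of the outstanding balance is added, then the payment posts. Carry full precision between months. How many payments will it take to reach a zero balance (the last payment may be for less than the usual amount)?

Monthly rate r = 18.2%/12 = 1.51667% = 0.0151667.
Recurrence: B ← B·(1+r) − €484.00.
Month 1: interest €176.31; balance after payment €11,317.31.
Month 2: interest €171.65; balance after payment €11,004.96.
Closed form: n = −ln(1 − rB₀/P)/ln(1+r) = −ln(0.63572)/ln(1.01517) ≈ 30.094, so the balance reaches zero during payment 31.

31 payments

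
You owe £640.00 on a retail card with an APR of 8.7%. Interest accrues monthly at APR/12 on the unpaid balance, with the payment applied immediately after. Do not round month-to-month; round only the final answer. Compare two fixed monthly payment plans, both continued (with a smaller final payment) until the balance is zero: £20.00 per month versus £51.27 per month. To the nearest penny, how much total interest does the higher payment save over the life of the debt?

Monthly rate r = 8.7%/12 = 0.725% = 0.00725.
At £20.00/mo: n = ⌈−ln(1 − rB₀/P)/ln(1+r)⌉ = 37 payments (last £10.84); total interest = total paid − £640.00 = £90.84.
At £51.27/mo: 14 payments (last £6.78); total interest £33.29.
Interest saved = £90.84 − £33.29 = £57.55.

£57.55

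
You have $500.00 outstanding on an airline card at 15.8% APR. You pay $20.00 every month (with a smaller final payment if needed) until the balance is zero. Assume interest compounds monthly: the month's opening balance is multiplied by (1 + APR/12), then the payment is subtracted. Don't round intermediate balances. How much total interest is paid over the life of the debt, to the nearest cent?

Monthly rate r = 15.8%/12 = 1.31667% = 0.0131667.
Payoff takes n = ⌈−ln(1 − rB₀/P)/ln(1+r)⌉ = ⌈30.521⌉ = 31 payments; the last is $10.45.
Total paid = 30·$20.00 + $10.45 = $610.45.
Total interest = total paid − principal = $610.45 − $500.00 = $110.45.

$110.45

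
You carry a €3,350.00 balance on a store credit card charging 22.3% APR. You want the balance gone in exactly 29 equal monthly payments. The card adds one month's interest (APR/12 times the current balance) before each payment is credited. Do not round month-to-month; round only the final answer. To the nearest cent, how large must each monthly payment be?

Monthly rate r = 22.3%/12 = 1.85833% = 0.0185833.
Level-payment amortization: P = B₀·r / (1 − (1+r)^(−n)) = 3350.00·0.0185833 / (1 − 1.01858^(−29)).
Denominator 1 − (1+r)^(−29) = 0.413727404.
P = 62.2542 / 0.413727404 ≈ 150.47.

€150.47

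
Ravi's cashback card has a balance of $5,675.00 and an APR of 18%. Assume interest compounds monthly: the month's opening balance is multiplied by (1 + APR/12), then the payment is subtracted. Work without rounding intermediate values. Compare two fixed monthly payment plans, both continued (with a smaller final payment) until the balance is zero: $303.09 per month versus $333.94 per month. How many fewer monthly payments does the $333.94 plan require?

3 fewer payments

Monthly rate r = 18%/12 = 1.5% = 0.015.
At $303.09/mo: n = ⌈−ln(1 − rB₀/P)/ln(1+r)⌉ = 23 payments (last $43.96); total interest = total paid − $5,675.00 = $1,036.94.
At $333.94/mo: 20 payments (last $255.42); total interest $925.28.
Payments saved = 23 − 20 = 3.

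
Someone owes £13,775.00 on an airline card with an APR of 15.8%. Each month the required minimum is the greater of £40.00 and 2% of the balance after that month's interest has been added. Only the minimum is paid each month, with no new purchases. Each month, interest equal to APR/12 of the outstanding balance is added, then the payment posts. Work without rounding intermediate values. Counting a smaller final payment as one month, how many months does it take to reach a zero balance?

Monthly rate r = 15.8%/12 = 1.31667% = 0.0131667.
While 2% of the post-interest balance exceeds £40.00, each month B ← (B·(1+r))·(1 − 0.02), i.e. B shrinks by the factor (1+r)·0.98 = 0.9929.
This holds for months 1–273. Entering month 274 the balance is £1,971.03; 2% of the post-interest balance is now below £40.00, so the flat £40.00 minimum applies from here.
From month 274 a fixed £40.00 at rate r clears £1,971.03 in 80 more payments. Total: 273 + 80 = 353 months.

353 months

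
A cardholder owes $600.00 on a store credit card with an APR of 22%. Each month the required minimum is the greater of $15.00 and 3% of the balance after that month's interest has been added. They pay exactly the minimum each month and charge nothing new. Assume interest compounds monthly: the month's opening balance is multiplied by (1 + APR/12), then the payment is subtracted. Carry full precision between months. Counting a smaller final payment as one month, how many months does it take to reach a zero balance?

67 months

Monthly rate r = 22%/12 = 1.83333% = 0.0183333.
While 3% of the post-interest balance exceeds $15.00, each month B ← (B·(1+r))·(1 − 0.03), i.e. B shrinks by the factor (1+r)·0.97 = 0.98778.
This holds for months 1–17. Entering month 18 the balance is $486.86; 3% of the post-interest balance is now below $15.00, so the flat $15.00 minimum applies from here.
From month 18 a fixed $15.00 at rate r clears $486.86 in 50 more payments. Total: 17 + 50 = 67 months.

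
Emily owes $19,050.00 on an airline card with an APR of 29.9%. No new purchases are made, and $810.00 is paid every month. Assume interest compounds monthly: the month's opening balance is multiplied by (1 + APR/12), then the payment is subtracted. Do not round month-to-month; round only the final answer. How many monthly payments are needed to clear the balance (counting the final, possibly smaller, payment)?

Monthly rate r = 29.9%/12 = 2.49167% = 0.0249167.
Recurrence: B ← B·(1+r) − $810.00.
Month 1: interest $474.66; balance after payment $18,714.66.
Month 2: interest $466.31; balance after payment $18,370.97.
Closed form: n = −ln(1 − rB₀/P)/ln(1+r) = −ln(0.414)/ln(1.02492) ≈ 35.833, so the balance reaches zero during payment 36.

36 payments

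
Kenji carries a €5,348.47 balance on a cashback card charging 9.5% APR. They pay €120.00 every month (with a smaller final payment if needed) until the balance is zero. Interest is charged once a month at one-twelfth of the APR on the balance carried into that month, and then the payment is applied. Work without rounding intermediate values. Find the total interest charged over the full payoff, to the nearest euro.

€1,274

Monthly rate r = 9.5%/12 = 0.791667% = 0.00791667.
Payoff takes n = ⌈−ln(1 − rB₀/P)/ln(1+r)⌉ = ⌈55.187⌉ = 56 payments; the last is €22.53.
Total paid = 55·€120.00 + €22.53 = €6,622.53.
Total interest = total paid − principal = €6,622.53 − €5,348.47 = €1,274.06.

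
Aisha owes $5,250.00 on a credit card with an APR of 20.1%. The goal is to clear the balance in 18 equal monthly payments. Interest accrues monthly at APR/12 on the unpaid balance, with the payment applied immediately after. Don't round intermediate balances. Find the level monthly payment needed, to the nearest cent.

Monthly rate r = 20.1%/12 = 1.675% = 0.01675.
Level-payment amortization: P = B₀·r / (1 − (1+r)^(−n)) = 5250.00·0.01675 / (1 − 1.01675^(−18)).
Denominator 1 − (1+r)^(−18) = 0.258442655.
P = 87.9375 / 0.258442655 ≈ 340.26.

$340.26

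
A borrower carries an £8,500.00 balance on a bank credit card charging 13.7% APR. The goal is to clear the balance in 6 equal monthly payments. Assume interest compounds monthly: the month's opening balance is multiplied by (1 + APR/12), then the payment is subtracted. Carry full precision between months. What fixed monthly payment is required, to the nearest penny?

Monthly rate r = 13.7%/12 = 1.14167% = 0.0114167.
Level-payment amortization: P = B₀·r / (1 − (1+r)^(−n)) = 8500.00·0.0114167 / (1 − 1.01142^(−6)).
Denominator 1 − (1+r)^(−6) = 0.0658440924.
P = 97.0417 / 0.0658440924 ≈ 1473.81.

£1,473.81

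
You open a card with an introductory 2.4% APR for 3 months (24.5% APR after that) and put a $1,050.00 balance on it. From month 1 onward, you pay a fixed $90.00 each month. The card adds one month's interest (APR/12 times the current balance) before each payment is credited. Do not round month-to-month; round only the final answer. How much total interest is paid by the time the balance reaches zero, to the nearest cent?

$94.42

Promo months 1–3 at r₀ = 2.4%/12 = 0.002; months 4+ at r₁ = 24.5%/12 = 0.0204167.
After month 3: iterate B ← B·(1+r₀) − $90.00 for 3 months → $785.77.
Then at r₁ with $90.00/mo: n₂ = −ln(1 − r₁·B/P)/ln(1+r₁) ≈ 9.71 → 10 more payments.
Total paid = 12·$90.00 + $64.42 = $1,144.42; interest = $1,144.42 − $1,050.00 = $94.42.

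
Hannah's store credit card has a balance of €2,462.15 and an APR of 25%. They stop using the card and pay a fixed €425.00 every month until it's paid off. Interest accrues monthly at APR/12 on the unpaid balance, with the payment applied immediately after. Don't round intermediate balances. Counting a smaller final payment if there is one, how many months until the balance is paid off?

7 months

Monthly rate r = 25%/12 = 2.08333% = 0.0208333.
Recurrence: B ← B·(1+r) − €425.00.
Month 1: interest €51.29; balance after payment €2,088.44.
Month 2: interest €43.51; balance after payment €1,706.95.
Closed form: n = −ln(1 − rB₀/P)/ln(1+r) = −ln(0.87931)/ln(1.02083) ≈ 6.238, so the balance reaches zero during payment 7.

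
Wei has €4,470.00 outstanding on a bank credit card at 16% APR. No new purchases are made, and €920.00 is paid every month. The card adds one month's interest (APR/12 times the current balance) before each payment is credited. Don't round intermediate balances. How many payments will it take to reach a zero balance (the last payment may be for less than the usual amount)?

Monthly rate r = 16%/12 = 1.33333% = 0.0133333.
Recurrence: B ← B·(1+r) − €920.00.
Month 1: interest €59.60; balance after payment €3,609.60.
Month 2: interest €48.13; balance after payment €2,737.73.
Month 3: interest €36.50; balance after payment €1,854.23.
Month 4: interest €24.72; balance after payment €958.95.
Month 5: interest €12.79; balance after payment €51.74.
Month 6: interest €0.69; balance after payment €0.00.

6 payments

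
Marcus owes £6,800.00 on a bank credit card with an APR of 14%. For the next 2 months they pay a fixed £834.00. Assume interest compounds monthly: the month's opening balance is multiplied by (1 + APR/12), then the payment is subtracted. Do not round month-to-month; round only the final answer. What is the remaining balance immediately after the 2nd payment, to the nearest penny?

Monthly rate r = 14%/12 = 1.16667% = 0.0116667.
Each month: B ← B·(1+r) − £834.00.
Month 1: interest £79.33; balance after payment £6,045.33.
Month 2: interest £70.53; balance after payment £5,281.86.

£5,281.86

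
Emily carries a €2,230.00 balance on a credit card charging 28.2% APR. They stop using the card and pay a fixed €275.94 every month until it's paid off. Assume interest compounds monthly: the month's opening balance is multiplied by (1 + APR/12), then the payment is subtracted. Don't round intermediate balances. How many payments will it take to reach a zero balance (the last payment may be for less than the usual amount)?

Monthly rate r = 28.2%/12 = 2.35% = 0.0235.
Recurrence: B ← B·(1+r) − €275.94.
Month 1: interest €52.41; balance after payment €2,006.47.
Month 2: interest €47.15; balance after payment €1,777.68.
Closed form: n = −ln(1 − rB₀/P)/ln(1+r) = −ln(0.81009)/ln(1.0235) ≈ 9.067, so the balance reaches zero during payment 10.

10 months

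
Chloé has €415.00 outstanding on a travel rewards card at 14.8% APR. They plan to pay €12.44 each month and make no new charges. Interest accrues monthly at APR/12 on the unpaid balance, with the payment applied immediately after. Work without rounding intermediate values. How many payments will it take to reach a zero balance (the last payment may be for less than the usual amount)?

Monthly rate r = 14.8%/12 = 1.23333% = 0.0123333.
Recurrence: B ← B·(1+r) − €12.44.
Month 1: interest €5.12; balance after payment €407.68.
Month 2: interest €5.03; balance after payment €400.27.
Closed form: n = −ln(1 − rB₀/P)/ln(1+r) = −ln(0.58856)/ln(1.01233) ≈ 43.244, so the balance reaches zero during payment 44.

44 months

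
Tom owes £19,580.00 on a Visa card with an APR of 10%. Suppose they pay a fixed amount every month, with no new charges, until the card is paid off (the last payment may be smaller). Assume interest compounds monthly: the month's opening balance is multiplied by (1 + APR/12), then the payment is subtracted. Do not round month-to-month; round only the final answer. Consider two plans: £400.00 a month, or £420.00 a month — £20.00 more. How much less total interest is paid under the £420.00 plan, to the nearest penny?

Monthly rate r = 10%/12 = 0.833333% = 0.00833333.
At £400.00/mo: n = ⌈−ln(1 − rB₀/P)/ln(1+r)⌉ = 64 payments (last £62.07); total interest = total paid − £19,580.00 = £5,682.07.
At £420.00/mo: 60 payments (last £111.58); total interest £5,311.58.
Interest saved = £5,682.07 − £5,311.58 = £370.49.

£370.49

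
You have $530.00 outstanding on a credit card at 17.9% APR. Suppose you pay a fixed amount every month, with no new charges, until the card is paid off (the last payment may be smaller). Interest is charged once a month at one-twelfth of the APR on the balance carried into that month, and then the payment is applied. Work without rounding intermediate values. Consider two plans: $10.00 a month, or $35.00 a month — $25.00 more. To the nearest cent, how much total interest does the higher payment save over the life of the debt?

Monthly rate r = 17.9%/12 = 1.49167% = 0.0149167.
At $10.00/mo: n = ⌈−ln(1 − rB₀/P)/ln(1+r)⌉ = 106 payments (last $5.92); total interest = total paid − $530.00 = $525.92.
At $35.00/mo: 18 payments (last $10.26); total interest $75.26.
Interest saved = $525.92 − $75.26 = $450.66.

$450.66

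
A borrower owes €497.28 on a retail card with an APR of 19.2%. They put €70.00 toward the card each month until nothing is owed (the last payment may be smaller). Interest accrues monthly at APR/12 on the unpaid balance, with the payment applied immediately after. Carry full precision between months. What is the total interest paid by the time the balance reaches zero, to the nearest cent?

Monthly rate r = 19.2%/12 = 1.6% = 0.016.
Payoff takes n = ⌈−ln(1 − rB₀/P)/ln(1+r)⌉ = ⌈7.601⌉ = 8 payments; the last is €42.23.
Total paid = 7·€70.00 + €42.23 = €532.23.
Total interest = total paid − principal = €532.23 − €497.28 = €34.95.

€34.95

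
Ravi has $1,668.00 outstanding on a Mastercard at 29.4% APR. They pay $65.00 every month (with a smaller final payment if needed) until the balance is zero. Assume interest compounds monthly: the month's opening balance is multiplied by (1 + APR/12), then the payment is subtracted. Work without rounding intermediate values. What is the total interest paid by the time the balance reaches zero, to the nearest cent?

Monthly rate r = 29.4%/12 = 2.45% = 0.0245.
Payoff takes n = ⌈−ln(1 − rB₀/P)/ln(1+r)⌉ = ⌈40.933⌉ = 41 payments; the last is $60.68.
Total paid = 40·$65.00 + $60.68 = $2,660.68.
Total interest = total paid − principal = $2,660.68 − $1,668.00 = $992.68.

$992.68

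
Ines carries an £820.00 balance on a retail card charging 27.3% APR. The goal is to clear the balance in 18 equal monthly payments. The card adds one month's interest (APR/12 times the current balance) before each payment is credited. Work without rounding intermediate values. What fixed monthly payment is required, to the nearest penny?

£56.03

Monthly rate r = 27.3%/12 = 2.275% = 0.02275.
Level-payment amortization: P = B₀·r / (1 − (1+r)^(−n)) = 820.00·0.02275 / (1 − 1.02275^(−18)).
Denominator 1 − (1+r)^(−18) = 0.332964093.
P = 18.655 / 0.332964093 ≈ 56.03.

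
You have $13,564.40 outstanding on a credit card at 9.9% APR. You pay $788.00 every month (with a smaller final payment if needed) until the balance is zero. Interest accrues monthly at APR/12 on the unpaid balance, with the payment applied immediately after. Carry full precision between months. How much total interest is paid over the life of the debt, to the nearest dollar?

Monthly rate r = 9.9%/12 = 0.825% = 0.00825.
Payoff takes n = ⌈−ln(1 − rB₀/P)/ln(1+r)⌉ = ⌈18.642⌉ = 19 payments; the last is $506.72.
Total paid = 18·$788.00 + $506.72 = $14,690.72.
Total interest = total paid − principal = $14,690.72 − $13,564.40 = $1,126.32.

$1,126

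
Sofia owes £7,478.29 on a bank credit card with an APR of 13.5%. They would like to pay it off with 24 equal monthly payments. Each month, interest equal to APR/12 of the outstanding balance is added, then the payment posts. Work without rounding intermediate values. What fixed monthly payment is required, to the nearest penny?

Monthly rate r = 13.5%/12 = 1.125% = 0.01125.
Level-payment amortization: P = B₀·r / (1 − (1+r)^(−n)) = 7478.29·0.01125 / (1 − 1.01125^(−24)).
Denominator 1 − (1+r)^(−24) = 0.235468878.
P = 84.1308 / 0.235468878 ≈ 357.29.

£357.29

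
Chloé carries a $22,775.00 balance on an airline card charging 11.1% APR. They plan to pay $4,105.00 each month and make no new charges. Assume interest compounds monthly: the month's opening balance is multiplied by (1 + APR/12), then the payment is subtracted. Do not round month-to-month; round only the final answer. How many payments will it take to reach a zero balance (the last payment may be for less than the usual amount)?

6 payments

Monthly rate r = 11.1%/12 = 0.925% = 0.00925.
Recurrence: B ← B·(1+r) − $4,105.00.
Month 1: interest $210.67; balance after payment $18,880.67.
Month 2: interest $174.65; balance after payment $14,950.31.
Month 3: interest $138.29; balance after payment $10,983.61.
Month 4: interest $101.60; balance after payment $6,980.20.
Month 5: interest $64.57; balance after payment $2,939.77.
Month 6: interest $27.19; balance after payment $0.00.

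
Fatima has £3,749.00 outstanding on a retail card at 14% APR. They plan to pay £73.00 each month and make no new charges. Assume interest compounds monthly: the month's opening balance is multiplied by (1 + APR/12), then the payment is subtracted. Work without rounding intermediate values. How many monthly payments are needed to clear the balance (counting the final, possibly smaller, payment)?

79 months

Monthly rate r = 14%/12 = 1.16667% = 0.0116667.
Recurrence: B ← B·(1+r) − £73.00.
Month 1: interest £43.74; balance after payment £3,719.74.
Month 2: interest £43.40; balance after payment £3,690.14.
Closed form: n = −ln(1 − rB₀/P)/ln(1+r) = −ln(0.40084)/ln(1.01167) ≈ 78.815, so the balance reaches zero during payment 79.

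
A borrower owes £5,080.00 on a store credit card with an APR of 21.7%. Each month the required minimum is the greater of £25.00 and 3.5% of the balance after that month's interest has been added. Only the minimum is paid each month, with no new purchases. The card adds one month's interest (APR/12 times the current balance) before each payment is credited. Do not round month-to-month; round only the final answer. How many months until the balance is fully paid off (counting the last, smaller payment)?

Monthly rate r = 21.7%/12 = 1.80833% = 0.0180833.
While 3.5% of the post-interest balance exceeds £25.00, each month B ← (B·(1+r))·(1 − 0.035), i.e. B shrinks by the factor (1+r)·0.965 = 0.98245.
This holds for months 1–112. Entering month 113 the balance is £699.29; 3.5% of the post-interest balance is now below £25.00, so the flat £25.00 minimum applies from here.
From month 113 a fixed £25.00 at rate r clears £699.29 in 40 more payments. Total: 112 + 40 = 152 months.

152 months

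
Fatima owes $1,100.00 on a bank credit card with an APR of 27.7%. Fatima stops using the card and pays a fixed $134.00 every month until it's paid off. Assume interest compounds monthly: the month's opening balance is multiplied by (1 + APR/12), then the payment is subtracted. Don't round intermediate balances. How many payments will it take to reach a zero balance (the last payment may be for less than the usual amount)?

10 months

Monthly rate r = 27.7%/12 = 2.30833% = 0.0230833.
Recurrence: B ← B·(1+r) − $134.00.
Month 1: interest $25.39; balance after payment $991.39.
Month 2: interest $22.88; balance after payment $880.28.
Closed form: n = −ln(1 − rB₀/P)/ln(1+r) = −ln(0.81051)/ln(1.02308) ≈ 9.206, so the balance reaches zero during payment 10.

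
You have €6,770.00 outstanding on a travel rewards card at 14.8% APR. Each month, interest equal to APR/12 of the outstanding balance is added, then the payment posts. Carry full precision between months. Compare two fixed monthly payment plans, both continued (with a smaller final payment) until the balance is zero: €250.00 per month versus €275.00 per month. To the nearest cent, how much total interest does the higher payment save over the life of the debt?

€170.96

Monthly rate r = 14.8%/12 = 1.23333% = 0.0123333.
At €250.00/mo: n = ⌈−ln(1 − rB₀/P)/ln(1+r)⌉ = 34 payments (last €39.67); total interest = total paid − €6,770.00 = €1,519.67.
At €275.00/mo: 30 payments (last €143.71); total interest €1,348.71.
Interest saved = €1,519.67 − €1,348.71 = €170.96.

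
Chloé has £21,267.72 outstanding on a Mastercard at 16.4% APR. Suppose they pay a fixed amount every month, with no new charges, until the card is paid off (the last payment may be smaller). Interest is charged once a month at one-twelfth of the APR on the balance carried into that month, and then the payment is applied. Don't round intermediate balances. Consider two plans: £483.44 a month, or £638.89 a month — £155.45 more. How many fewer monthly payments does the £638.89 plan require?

23 fewer payments

Monthly rate r = 16.4%/12 = 1.36667% = 0.0136667.
At £483.44/mo: n = ⌈−ln(1 − rB₀/P)/ln(1+r)⌉ = 68 payments (last £353.43); total interest = total paid − £21,267.72 = £11,476.19.
At £638.89/mo: 45 payments (last £452.95); total interest £7,296.39.
Payments saved = 68 − 45 = 23.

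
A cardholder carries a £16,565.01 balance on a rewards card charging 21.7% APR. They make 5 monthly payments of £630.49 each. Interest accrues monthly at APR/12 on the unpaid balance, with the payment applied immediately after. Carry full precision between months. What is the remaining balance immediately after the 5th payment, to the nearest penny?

Monthly rate r = 21.7%/12 = 1.80833% = 0.0180833.
Each month: B ← B·(1+r) − £630.49.
Month 1: interest £299.55; balance after payment £16,234.07.
Month 2: interest £293.57; balance after payment £15,897.15.
Month 3: interest £287.47; balance after payment £15,554.13.
Month 4: interest £281.27; balance after payment £15,204.91.
Month 5: interest £274.96; balance after payment £14,849.38.

£14,849.38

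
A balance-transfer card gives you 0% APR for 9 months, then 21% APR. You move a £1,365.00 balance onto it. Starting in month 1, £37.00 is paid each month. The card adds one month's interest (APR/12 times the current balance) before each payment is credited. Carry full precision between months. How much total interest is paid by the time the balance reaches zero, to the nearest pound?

Promo months 1–9 at r₀ = 0%/12 = 0; months 10+ at r₁ = 21%/12 = 0.0175.
After month 9 (no interest yet): B = £1,365.00 − 9·£37.00 = £1,032.00.
Then at r₁ with £37.00/mo: n₂ = −ln(1 − r₁·B/P)/ln(1+r₁) ≈ 38.60 → 39 more payments.
Total paid = 47·£37.00 + £22.24 = £1,761.24; interest = £1,761.24 − £1,365.00 = £396.24.

£396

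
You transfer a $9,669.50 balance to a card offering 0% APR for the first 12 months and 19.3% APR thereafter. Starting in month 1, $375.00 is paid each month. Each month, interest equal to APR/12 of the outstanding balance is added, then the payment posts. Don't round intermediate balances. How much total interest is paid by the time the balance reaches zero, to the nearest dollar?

Promo months 1–12 at r₀ = 0%/12 = 0; months 13+ at r₁ = 19.3%/12 = 0.0160833.
After month 12 (no interest yet): B = $9,669.50 − 12·$375.00 = $5,169.50.
Then at r₁ with $375.00/mo: n₂ = −ln(1 − r₁·B/P)/ln(1+r₁) ≈ 15.71 → 16 more payments.
Total paid = 27·$375.00 + $266.92 = $10,391.92; interest = $10,391.92 − $9,669.50 = $722.42.

$722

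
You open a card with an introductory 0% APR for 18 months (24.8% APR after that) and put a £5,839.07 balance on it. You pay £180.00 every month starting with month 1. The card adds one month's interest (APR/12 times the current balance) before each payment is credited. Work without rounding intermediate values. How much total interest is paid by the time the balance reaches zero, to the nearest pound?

Promo months 1–18 at r₀ = 0%/12 = 0; months 19+ at r₁ = 24.8%/12 = 0.0206667.
After month 18 (no interest yet): B = £5,839.07 − 18·£180.00 = £2,599.07.
Then at r₁ with £180.00/mo: n₂ = −ln(1 − r₁·B/P)/ln(1+r₁) ≈ 17.33 → 18 more payments.
Total paid = 35·£180.00 + £58.98 = £6,358.98; interest = £6,358.98 − £5,839.07 = £519.91.

£520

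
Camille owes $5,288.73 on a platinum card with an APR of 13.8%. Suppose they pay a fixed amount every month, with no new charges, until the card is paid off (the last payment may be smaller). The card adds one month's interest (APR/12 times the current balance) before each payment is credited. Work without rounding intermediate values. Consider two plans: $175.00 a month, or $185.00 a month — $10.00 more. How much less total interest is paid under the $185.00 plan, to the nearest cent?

$85.93

Monthly rate r = 13.8%/12 = 1.15% = 0.0115.
At $175.00/mo: n = ⌈−ln(1 − rB₀/P)/ln(1+r)⌉ = 38 payments (last $60.55); total interest = total paid − $5,288.73 = $1,246.82.
At $185.00/mo: 35 payments (last $159.62); total interest $1,160.89.
Interest saved = $1,246.82 − $1,160.89 = $85.93.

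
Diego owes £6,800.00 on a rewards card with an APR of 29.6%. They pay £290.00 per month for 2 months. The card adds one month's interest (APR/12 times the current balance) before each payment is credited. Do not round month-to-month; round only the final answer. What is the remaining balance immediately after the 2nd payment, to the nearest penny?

£6,552.45

Monthly rate r = 29.6%/12 = 2.46667% = 0.0246667.
Each month: B ← B·(1+r) − £290.00.
Month 1: interest £167.73; balance after payment £6,677.73.
Month 2: interest £164.72; balance after payment £6,552.45.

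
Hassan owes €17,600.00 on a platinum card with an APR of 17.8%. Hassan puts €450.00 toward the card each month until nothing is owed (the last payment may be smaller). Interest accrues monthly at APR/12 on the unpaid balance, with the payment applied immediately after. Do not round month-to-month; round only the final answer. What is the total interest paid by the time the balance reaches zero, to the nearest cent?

€8,923.11

Monthly rate r = 17.8%/12 = 1.48333% = 0.0148333.
Payoff takes n = ⌈−ln(1 − rB₀/P)/ln(1+r)⌉ = ⌈58.940⌉ = 59 payments; the last is €423.11.
Total paid = 58·€450.00 + €423.11 = €26,523.11.
Total interest = total paid − principal = €26,523.11 − €17,600.00 = €8,923.11.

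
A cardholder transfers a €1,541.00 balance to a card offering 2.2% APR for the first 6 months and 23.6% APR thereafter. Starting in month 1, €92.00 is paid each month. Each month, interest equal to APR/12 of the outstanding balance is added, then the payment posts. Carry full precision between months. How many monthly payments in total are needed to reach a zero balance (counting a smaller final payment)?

Promo months 1–6 at r₀ = 2.2%/12 = 0.00183333; months 7+ at r₁ = 23.6%/12 = 0.0196667.
After month 6: iterate B ← B·(1+r₀) − €92.00 for 6 months → €1,003.49.
Then at r₁ with €92.00/mo: n₂ = −ln(1 − r₁·B/P)/ln(1+r₁) ≈ 12.40 → 13 more payments.

19 payments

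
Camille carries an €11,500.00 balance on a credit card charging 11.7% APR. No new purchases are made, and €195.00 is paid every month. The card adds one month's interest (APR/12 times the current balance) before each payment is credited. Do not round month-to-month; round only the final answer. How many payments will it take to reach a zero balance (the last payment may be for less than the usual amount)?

Monthly rate r = 11.7%/12 = 0.975% = 0.00975.
Recurrence: B ← B·(1+r) − €195.00.
Month 1: interest €112.12; balance after payment €11,417.12.
Month 2: interest €111.32; balance after payment €11,333.44.
Closed form: n = −ln(1 − rB₀/P)/ln(1+r) = −ln(0.425)/ln(1.00975) ≈ 88.188, so the balance reaches zero during payment 89.

89 months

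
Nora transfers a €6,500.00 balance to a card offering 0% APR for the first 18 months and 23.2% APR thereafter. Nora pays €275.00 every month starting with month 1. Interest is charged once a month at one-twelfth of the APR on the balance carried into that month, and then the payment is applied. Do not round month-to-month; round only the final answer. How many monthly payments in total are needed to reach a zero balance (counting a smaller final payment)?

25 months

Promo months 1–18 at r₀ = 0%/12 = 0; months 19+ at r₁ = 23.2%/12 = 0.0193333.
After month 18 (no interest yet): B = €6,500.00 − 18·€275.00 = €1,550.00.
Then at r₁ with €275.00/mo: n₂ = −ln(1 − r₁·B/P)/ln(1+r₁) ≈ 6.03 → 7 more payments.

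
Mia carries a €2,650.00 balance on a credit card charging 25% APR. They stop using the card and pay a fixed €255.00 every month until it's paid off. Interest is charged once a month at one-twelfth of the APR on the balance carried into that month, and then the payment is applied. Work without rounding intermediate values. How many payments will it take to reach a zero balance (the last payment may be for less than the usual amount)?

12 payments

Monthly rate r = 25%/12 = 2.08333% = 0.0208333.
Recurrence: B ← B·(1+r) − €255.00.
Month 1: interest €55.21; balance after payment €2,450.21.
Month 2: interest €51.05; balance after payment €2,246.25.
Closed form: n = −ln(1 − rB₀/P)/ln(1+r) = −ln(0.7835)/ln(1.02083) ≈ 11.833, so the balance reaches zero during payment 12.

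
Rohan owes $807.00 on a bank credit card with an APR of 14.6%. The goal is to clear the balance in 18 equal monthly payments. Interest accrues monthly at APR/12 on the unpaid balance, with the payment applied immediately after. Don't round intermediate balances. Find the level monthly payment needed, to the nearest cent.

Monthly rate r = 14.6%/12 = 1.21667% = 0.0121667.
Level-payment amortization: P = B₀·r / (1 − (1+r)^(−n)) = 807.00·0.0121667 / (1 − 1.01217^(−18)).
Denominator 1 − (1+r)^(−18) = 0.195615957.
P = 9.8185 / 0.195615957 ≈ 50.19.

$50.19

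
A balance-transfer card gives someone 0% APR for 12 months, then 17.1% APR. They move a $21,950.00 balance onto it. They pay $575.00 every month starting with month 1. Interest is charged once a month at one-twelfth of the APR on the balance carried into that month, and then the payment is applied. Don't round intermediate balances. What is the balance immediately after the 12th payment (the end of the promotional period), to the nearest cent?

$15,050.00

Promo months 1–12 at r₀ = 0%/12 = 0; months 13+ at r₁ = 17.1%/12 = 0.01425.
After month 12 (no interest yet): B = $21,950.00 − 12·$575.00 = $15,050.00.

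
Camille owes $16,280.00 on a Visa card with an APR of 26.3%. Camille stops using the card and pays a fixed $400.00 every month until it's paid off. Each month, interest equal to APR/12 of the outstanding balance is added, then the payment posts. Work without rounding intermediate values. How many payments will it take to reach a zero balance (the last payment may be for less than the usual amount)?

Monthly rate r = 26.3%/12 = 2.19167% = 0.0219167.
Recurrence: B ← B·(1+r) − $400.00.
Month 1: interest $356.80; balance after payment $16,236.80.
Month 2: interest $355.86; balance after payment $16,192.66.
Closed form: n = −ln(1 − rB₀/P)/ln(1+r) = −ln(0.10799)/ln(1.02192) ≈ 102.662, so the balance reaches zero during payment 103.

103 payments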